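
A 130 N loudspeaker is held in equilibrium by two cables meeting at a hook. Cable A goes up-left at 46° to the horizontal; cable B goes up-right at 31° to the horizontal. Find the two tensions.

T_A = 114.4 N, T_B = 92.68 N

ΣF_x = 0: −T_A·cos46° + T_B·cos31° = 0 → T_B = 0.810412·T_A.
ΣF_y = 0: T_A·sin46° + T_B·sin31° = 130.
Substitute: T_A·(0.71934 + 0.810412·0.515038) = 130 → T_A = 114.363 ≈ 114.4 N.
Then T_B = 0.810412 × 114.363 = 92.68 N.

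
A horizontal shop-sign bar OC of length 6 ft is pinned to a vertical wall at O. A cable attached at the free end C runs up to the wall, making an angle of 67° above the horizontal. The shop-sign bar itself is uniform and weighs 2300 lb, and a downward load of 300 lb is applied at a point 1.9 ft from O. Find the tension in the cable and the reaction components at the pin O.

T = 1353 lb, O_x = 528.5 lb, O_y = 1355 lb

ΣM about O: T·sin67°·6 − 2300·3 − 300·1.9 = 0 → T = 7470/(6·0.920505) = 1352.52 ≈ 1353 lb.
ΣF_x = 0: O_x − T·cos67° = 0 → O_x = 1352.52 × 0.390731 = 528.5 lb.
ΣF_y = 0: O_y + T·sin67° − 2300 − 300 = 0 → O_y = 2600 − 1352.52 × 0.920505 = 1355 lb.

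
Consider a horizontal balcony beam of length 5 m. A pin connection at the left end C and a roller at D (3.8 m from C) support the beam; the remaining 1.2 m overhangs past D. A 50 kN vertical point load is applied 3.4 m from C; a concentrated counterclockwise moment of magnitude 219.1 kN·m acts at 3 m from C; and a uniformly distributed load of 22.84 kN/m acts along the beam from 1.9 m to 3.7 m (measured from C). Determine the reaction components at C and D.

Resultant of the distributed load: 22.84 × 1.8 = 41.112 kN at 2.8 m from C.
Moments about C: D_y·3.8 − 50·3.4 + 219.1 − (22.84·1.8)·2.8 = 0 → D_y = 66.0136/3.8 = 17.372 ≈ 17.37 kN.
ΣF_y = 0: C_y + 17.372 − 50 − 22.84·1.8 = 0 → C_y = 73.74 kN.
ΣF_x = 0: no horizontal applied forces, so C_x = 0.

C_x = 0, C_y = 73.74 kN, D_y = 17.37 kN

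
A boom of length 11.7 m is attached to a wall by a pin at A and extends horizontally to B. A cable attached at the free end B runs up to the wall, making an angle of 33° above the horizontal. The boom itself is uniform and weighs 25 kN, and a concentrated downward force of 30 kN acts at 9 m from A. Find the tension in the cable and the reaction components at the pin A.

T = 65.32 kN, A_x = 54.78 kN, A_y = 19.42 kN

ΣM about A: T·sin33°·11.7 − 25·5.85 − 30·9 = 0 → T = 416.25/(11.7·0.544639) = 65.322 ≈ 65.32 kN.
ΣF_x = 0: A_x − T·cos33° = 0 → A_x = 65.322 × 0.838671 = 54.78 kN.
ΣF_y = 0: A_y + T·sin33° − 25 − 30 = 0 → A_y = 55 − 65.322 × 0.544639 = 19.42 kN.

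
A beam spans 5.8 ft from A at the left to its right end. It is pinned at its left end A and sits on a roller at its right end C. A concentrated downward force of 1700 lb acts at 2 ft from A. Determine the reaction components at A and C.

A_x = 0, A_y = 1114 lb, C_y = 586.2 lb

Moments about A: C_y·5.8 − 1700·2 = 0 → C_y = 3400/5.8 = 586.207 ≈ 586.2 lb.
ΣF_y = 0: A_y + 586.207 − 1700 = 0 → A_y = 1114 lb.
ΣF_x = 0: no horizontal applied forces, so A_x = 0.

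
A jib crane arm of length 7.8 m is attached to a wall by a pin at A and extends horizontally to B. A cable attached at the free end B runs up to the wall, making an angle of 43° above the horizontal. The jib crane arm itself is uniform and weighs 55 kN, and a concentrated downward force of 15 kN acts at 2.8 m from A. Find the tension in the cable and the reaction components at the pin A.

T = 48.22 kN, A_x = 35.26 kN, A_y = 37.12 kN

ΣM about A: T·sin43°·7.8 − 55·3.9 − 15·2.8 = 0 → T = 256.5/(7.8·0.681998) = 48.2181 ≈ 48.22 kN.
ΣF_x = 0: A_x − T·cos43° = 0 → A_x = 48.2181 × 0.731354 = 35.26 kN.
ΣF_y = 0: A_y + T·sin43° − 55 − 15 = 0 → A_y = 70 − 48.2181 × 0.681998 = 37.12 kN.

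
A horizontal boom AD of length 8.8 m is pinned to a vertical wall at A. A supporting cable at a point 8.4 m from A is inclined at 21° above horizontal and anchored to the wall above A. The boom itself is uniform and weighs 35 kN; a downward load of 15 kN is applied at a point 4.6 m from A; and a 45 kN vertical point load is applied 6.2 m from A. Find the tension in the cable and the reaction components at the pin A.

ΣM about A: T·sin21°·8.4 − 35·4.4 − 15·4.6 − 45·6.2 = 0 → T = 502/(8.4·0.358368) = 166.761 ≈ 166.8 kN.
ΣF_x = 0: A_x − T·cos21° = 0 → A_x = 166.761 × 0.93358 = 155.7 kN.
ΣF_y = 0: A_y + T·sin21° − 35 − 15 − 45 = 0 → A_y = 95 − 166.761 × 0.358368 = 35.24 kN.

T = 166.8 kN, A_x = 155.7 kN, A_y = 35.24 kN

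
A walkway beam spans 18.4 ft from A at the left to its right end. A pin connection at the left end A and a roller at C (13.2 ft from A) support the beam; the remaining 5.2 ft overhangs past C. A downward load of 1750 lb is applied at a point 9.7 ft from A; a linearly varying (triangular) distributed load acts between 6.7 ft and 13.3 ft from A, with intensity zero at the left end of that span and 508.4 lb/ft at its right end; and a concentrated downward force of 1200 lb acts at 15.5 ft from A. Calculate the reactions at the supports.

Resultant of the triangular load: ½ × 508.4 × 6.6 = 1677.72 lb, acting at 11.1 ft from A (one-third of the span from the peak).
Moments about A: C_y·13.2 − 1750·9.7 − (½·508.4·6.6)·11.1 − 1200·15.5 = 0 → C_y = 54197.692/13.2 = 4105.89 ≈ 4106 lb.
ΣF_y = 0: A_y + 4105.89 − 1750 − ½·508.4·6.6 − 1200 = 0 → A_y = 521.8 lb.
ΣF_x = 0: no horizontal applied forces, so A_x = 0.

A_x = 0, A_y = 521.8 lb, C_y = 4106 lb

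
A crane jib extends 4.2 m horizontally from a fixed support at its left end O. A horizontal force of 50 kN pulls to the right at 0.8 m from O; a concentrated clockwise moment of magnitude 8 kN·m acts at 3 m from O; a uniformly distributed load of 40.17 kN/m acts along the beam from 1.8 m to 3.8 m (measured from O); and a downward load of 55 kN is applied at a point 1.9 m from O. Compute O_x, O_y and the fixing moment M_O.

Resultant of the distributed load: 40.17 × 2 = 80.34 kN at 2.8 m from O.
ΣF_x = 0: O_x + 50 = 0 → O_x = -50.00 kN.
ΣF_y = 0: O_y − 40.17·2 − 55 = 0 → O_y = 135.3 kN.
ΣM about O: M_O − 8 − (40.17·2)·2.8 − 55·1.9 = 0 → M_O = 337.5 kN·m.

O_x = -50.00 kN, O_y = 135.3 kN, M_O = 337.5 kN·m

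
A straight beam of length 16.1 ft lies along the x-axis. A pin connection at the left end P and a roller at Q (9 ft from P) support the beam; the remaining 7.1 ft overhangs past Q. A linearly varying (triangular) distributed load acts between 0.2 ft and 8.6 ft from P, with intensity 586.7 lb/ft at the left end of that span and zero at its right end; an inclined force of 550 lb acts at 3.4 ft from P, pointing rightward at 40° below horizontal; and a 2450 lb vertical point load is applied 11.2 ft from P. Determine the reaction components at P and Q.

Resultant of the triangular load: ½ × 586.7 × 8.4 = 2464.14 lb, acting at 3 ft from P (one-third of the span from the peak).
Moments about P: Q_y·9 − (½·586.7·8.4)·3 − 550·sin40°·3.4 − 2450·11.2 = 0 → Q_y = 36034.4/9 = 4003.82 ≈ 4004 lb.
ΣF_y = 0: P_y + 4003.82 − ½·586.7·8.4 − 550·sin40° − 2450 = 0 → P_y = 1264 lb.
ΣF_x = 0: P_x + 550·cos40° = 0 → P_x = -421.3 lb.

P_x = -421.3 lb, P_y = 1264 lb, Q_y = 4004 lb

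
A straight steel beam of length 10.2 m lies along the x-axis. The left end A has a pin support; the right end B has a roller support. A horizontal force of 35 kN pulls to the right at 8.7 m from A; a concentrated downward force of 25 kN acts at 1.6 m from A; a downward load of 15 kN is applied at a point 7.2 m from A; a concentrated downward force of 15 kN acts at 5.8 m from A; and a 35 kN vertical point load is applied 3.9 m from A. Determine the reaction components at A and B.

Moments about A: B_y·10.2 − 25·1.6 − 15·7.2 − 15·5.8 − 35·3.9 = 0 → B_y = 371.5/10.2 = 36.4216 ≈ 36.42 kN.
ΣF_y = 0: A_y + 36.4216 − 25 − 15 − 15 − 35 = 0 → A_y = 53.58 kN.
ΣF_x = 0: A_x + 35 = 0 → A_x = -35.00 kN.

A_x = -35.00 kN, A_y = 53.58 kN, B_y = 36.42 kN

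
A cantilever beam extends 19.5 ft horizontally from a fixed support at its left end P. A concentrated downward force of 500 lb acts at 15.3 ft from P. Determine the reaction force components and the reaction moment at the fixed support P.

P_x = 0, P_y = 500.0 lb, M_P = 7650 lb·ft

ΣF_x = 0: P_x = 0.
ΣF_y = 0: P_y − 500 = 0 → P_y = 500.0 lb.
ΣM about P: M_P − 500·15.3 = 0 → M_P = 7650 lb·ft.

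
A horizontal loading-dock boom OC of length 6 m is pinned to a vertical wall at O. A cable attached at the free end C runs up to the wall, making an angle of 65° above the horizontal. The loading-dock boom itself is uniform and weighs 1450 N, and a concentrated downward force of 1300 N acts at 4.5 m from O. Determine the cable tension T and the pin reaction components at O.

ΣM about O: T·sin65°·6 − 1450·3 − 1300·4.5 = 0 → T = 10200/(6·0.906308) = 1875.74 ≈ 1876 N.
ΣF_x = 0: O_x − T·cos65° = 0 → O_x = 1875.74 × 0.422618 = 792.7 N.
ΣF_y = 0: O_y + T·sin65° − 1450 − 1300 = 0 → O_y = 2750 − 1875.74 × 0.906308 = 1050 N.

T = 1876 N, O_x = 792.7 N, O_y = 1050 N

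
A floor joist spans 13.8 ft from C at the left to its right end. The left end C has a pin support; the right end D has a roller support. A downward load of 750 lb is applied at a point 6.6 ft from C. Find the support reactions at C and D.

Taking moments about C: D_y·13.8 − 750·6.6 = 0 → D_y = 4950/13.8 = 358.696 ≈ 358.7 lb.
ΣF_y = 0: C_y + 358.696 − 750 = 0 → C_y = 391.3 lb.
ΣF_x = 0: no horizontal applied forces, so C_x = 0.

C_x = 0, C_y = 391.3 lb, D_y = 358.7 lb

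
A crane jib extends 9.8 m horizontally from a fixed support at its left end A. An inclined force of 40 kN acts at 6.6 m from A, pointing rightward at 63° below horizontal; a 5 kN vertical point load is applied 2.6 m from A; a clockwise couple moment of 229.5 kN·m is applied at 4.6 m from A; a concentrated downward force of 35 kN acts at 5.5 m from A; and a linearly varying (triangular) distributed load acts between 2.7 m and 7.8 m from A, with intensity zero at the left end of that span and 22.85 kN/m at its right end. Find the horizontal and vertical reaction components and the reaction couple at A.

Resultant of the triangular load: ½ × 22.85 × 5.1 = 58.2675 kN, acting at 6.1 m from A (one-third of the span from the peak).
ΣF_x = 0: A_x + 40·cos63° = 0 → A_x = -18.16 kN.
ΣF_y = 0: A_y − 40·sin63° − 5 − 35 − ½·22.85·5.1 = 0 → A_y = 133.9 kN.
ΣM about A: M_A − 40·sin63°·6.6 − 5·2.6 − 229.5 − 35·5.5 − (½·22.85·5.1)·6.1 = 0 → M_A = 1026 kN·m.

A_x = -18.16 kN, A_y = 133.9 kN, M_A = 1026 kN·m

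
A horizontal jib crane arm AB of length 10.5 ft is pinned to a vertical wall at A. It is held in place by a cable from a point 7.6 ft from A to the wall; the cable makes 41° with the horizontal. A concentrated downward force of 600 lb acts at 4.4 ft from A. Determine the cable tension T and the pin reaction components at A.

T = 529.5 lb, A_x = 399.6 lb, A_y = 252.6 lb

ΣM about A: T·sin41°·7.6 − 600·4.4 = 0 → T = 2640/(7.6·0.656059) = 529.477 ≈ 529.5 lb.
ΣF_x = 0: A_x − T·cos41° = 0 → A_x = 529.477 × 0.75471 = 399.6 lb.
ΣF_y = 0: A_y + T·sin41° − 600 = 0 → A_y = 600 − 529.477 × 0.656059 = 252.6 lb.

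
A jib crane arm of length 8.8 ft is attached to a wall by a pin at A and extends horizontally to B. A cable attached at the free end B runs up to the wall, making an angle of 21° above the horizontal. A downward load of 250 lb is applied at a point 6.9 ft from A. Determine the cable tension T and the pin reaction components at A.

ΣM about A: T·sin21°·8.8 − 250·6.9 = 0 → T = 1725/(8.8·0.358368) = 546.987 ≈ 547.0 lb.
ΣF_x = 0: A_x − T·cos21° = 0 → A_x = 546.987 × 0.93358 = 510.7 lb.
ΣF_y = 0: A_y + T·sin21° − 250 = 0 → A_y = 250 − 546.987 × 0.358368 = 53.98 lb.

T = 547.0 lb, A_x = 510.7 lb, A_y = 53.98 lb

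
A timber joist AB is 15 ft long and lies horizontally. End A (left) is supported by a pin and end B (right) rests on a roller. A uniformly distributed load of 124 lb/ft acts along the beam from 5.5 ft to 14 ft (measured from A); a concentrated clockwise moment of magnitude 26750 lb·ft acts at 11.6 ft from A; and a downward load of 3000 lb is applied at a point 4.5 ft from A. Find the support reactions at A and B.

A_x = 0, A_y = 685.6 lb, B_y = 3368 lb

Resultant of the distributed load: 124 × 8.5 = 1054 lb at 9.75 ft from A.
ΣM about A: B_y·15 − (124·8.5)·9.75 − 26750 − 3000·4.5 = 0 → B_y = 50526.5/15 = 3368.43 ≈ 3368 lb.
ΣF_y = 0: A_y + 3368.43 − 124·8.5 − 3000 = 0 → A_y = 685.6 lb.
ΣF_x = 0: no horizontal applied forces, so A_x = 0.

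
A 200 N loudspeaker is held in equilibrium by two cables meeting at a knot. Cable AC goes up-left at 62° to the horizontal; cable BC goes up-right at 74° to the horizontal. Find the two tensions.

T_AC = 79.36 N, T_BC = 135.2 N

ΣF_x = 0: −T_AC·cos62° + T_BC·cos74° = 0 → T_BC = 1.70322·T_AC.
ΣF_y = 0: T_AC·sin62° + T_BC·sin74° = 200.
Substitute: T_AC·(0.882948 + 1.70322·0.961262) = 200 → T_AC = 79.3591 ≈ 79.36 N.
Then T_BC = 1.70322 × 79.3591 = 135.2 N.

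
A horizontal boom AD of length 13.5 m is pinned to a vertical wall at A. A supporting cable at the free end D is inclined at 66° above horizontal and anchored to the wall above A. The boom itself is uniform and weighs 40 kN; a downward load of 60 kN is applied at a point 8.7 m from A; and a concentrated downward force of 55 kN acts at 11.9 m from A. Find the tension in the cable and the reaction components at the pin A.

ΣM about A: T·sin66°·13.5 − 40·6.75 − 60·8.7 − 55·11.9 = 0 → T = 1446.5/(13.5·0.913545) = 117.288 ≈ 117.3 kN.
ΣF_x = 0: A_x − T·cos66° = 0 → A_x = 117.288 × 0.406737 = 47.71 kN.
ΣF_y = 0: A_y + T·sin66° − 40 − 60 − 55 = 0 → A_y = 155 − 117.288 × 0.913545 = 47.85 kN.

T = 117.3 kN, A_x = 47.71 kN, A_y = 47.85 kN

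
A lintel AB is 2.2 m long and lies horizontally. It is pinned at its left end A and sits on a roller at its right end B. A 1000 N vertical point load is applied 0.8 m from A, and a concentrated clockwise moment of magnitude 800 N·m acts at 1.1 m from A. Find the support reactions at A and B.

A_x = 0, A_y = 272.7 N, B_y = 727.3 N

Moments about A: B_y·2.2 − 1000·0.8 − 800 = 0 → B_y = 1600/2.2 = 727.273 ≈ 727.3 N.
ΣF_y = 0: A_y + 727.273 − 1000 = 0 → A_y = 272.7 N.
ΣF_x = 0: no horizontal applied forces, so A_x = 0.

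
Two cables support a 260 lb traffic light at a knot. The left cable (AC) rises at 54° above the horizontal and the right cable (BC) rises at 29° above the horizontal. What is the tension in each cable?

T_AC = 229.1 lb, T_BC = 154.0 lb

ΣF_x = 0: −T_AC·cos54° + T_BC·cos29° = 0 → T_BC = 0.672047·T_AC.
ΣF_y = 0: T_AC·sin54° + T_BC·sin29° = 260.
Substitute: T_AC·(0.809017 + 0.672047·0.48481) = 260 → T_AC = 229.109 ≈ 229.1 lb.
Then T_BC = 0.672047 × 229.109 = 154.0 lb.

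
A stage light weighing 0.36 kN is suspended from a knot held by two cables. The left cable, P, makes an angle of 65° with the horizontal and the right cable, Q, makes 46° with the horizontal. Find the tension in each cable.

ΣF_x = 0: −T_P·cos65° + T_Q·cos46° = 0 → T_Q = 0.608383·T_P.
ΣF_y = 0: T_P·sin65° + T_Q·sin46° = 0.36.
Substitute: T_P·(0.906308 + 0.608383·0.71934) = 0.36 → T_P = 0.267869 ≈ 0.2679 kN.
Then T_Q = 0.608383 × 0.267869 = 0.1630 kN.

T_P = 0.2679 kN, T_Q = 0.1630 kN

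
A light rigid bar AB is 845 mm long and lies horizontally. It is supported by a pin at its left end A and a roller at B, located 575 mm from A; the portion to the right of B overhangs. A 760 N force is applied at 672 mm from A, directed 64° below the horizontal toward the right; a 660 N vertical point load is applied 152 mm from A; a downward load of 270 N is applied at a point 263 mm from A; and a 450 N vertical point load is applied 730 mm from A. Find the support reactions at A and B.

A_x = -333.2 N, A_y = 395.5 N, B_y = 1668 N

Moments about A: B_y·575 − 760·sin64°·672 − 660·152 − 270·263 − 450·730 = 0 → B_y = 958862/575 = 1667.59 ≈ 1668 N.
ΣF_y = 0: A_y + 1667.59 − 760·sin64° − 660 − 270 − 450 = 0 → A_y = 395.5 N.
ΣF_x = 0: A_x + 760·cos64° = 0 → A_x = -333.2 N.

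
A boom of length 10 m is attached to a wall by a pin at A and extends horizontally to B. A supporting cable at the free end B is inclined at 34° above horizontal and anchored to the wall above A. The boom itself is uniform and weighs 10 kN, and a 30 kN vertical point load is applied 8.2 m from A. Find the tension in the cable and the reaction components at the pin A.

ΣM about A: T·sin34°·10 − 10·5 − 30·8.2 = 0 → T = 296/(10·0.559193) = 52.9334 ≈ 52.93 kN.
ΣF_x = 0: A_x − T·cos34° = 0 → A_x = 52.9334 × 0.829038 = 43.88 kN.
ΣF_y = 0: A_y + T·sin34° − 10 − 30 = 0 → A_y = 40 − 52.9334 × 0.559193 = 10.40 kN.

T = 52.93 kN, A_x = 43.88 kN, A_y = 10.40 kN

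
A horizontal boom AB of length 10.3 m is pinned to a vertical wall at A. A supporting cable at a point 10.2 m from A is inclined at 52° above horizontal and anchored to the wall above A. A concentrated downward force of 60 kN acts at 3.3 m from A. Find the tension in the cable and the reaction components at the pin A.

ΣM about A: T·sin52°·10.2 − 60·3.3 = 0 → T = 198/(10.2·0.788011) = 24.6339 ≈ 24.63 kN.
ΣF_x = 0: A_x − T·cos52° = 0 → A_x = 24.6339 × 0.615661 = 15.17 kN.
ΣF_y = 0: A_y + T·sin52° − 60 = 0 → A_y = 60 − 24.6339 × 0.788011 = 40.59 kN.

T = 24.63 kN, A_x = 15.17 kN, A_y = 40.59 kN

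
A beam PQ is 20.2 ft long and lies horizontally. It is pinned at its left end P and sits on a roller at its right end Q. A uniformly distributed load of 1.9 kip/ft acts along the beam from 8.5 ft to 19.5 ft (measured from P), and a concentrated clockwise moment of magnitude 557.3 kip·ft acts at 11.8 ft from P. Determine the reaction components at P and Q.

Resultant of the distributed load: 1.9 × 11 = 20.9 kip at 14 ft from P.
Taking moments about P: Q_y·20.2 − (1.9·11)·14 − 557.3 = 0 → Q_y = 849.9/20.2 = 42.0743 ≈ 42.07 kip.
ΣF_y = 0: P_y + 42.0743 − 1.9·11 = 0 → P_y = -21.17 kip.
ΣF_x = 0: no horizontal applied forces, so P_x = 0.

P_x = 0, P_y = -21.17 kip, Q_y = 42.07 kip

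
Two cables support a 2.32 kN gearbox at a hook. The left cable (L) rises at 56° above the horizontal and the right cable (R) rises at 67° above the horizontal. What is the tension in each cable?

T_L = 1.081 kN, T_R = 1.547 kN

ΣF_x = 0: −T_L·cos56° + T_R·cos67° = 0 → T_R = 1.43115·T_L.
ΣF_y = 0: T_L·sin56° + T_R·sin67° = 2.32.
Substitute: T_L·(0.829038 + 1.43115·0.920505) = 2.32 → T_L = 1.08087 ≈ 1.081 kN.
Then T_R = 1.43115 × 1.08087 = 1.547 kN.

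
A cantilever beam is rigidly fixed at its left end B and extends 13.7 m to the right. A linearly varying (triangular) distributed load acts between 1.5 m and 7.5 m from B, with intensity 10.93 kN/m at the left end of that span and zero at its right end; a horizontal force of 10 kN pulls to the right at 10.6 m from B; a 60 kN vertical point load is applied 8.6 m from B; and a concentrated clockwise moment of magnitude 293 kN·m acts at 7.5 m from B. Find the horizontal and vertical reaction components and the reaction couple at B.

Resultant of the triangular load: ½ × 10.93 × 6 = 32.79 kN, acting at 3.5 m from B (one-third of the span from the peak).
ΣF_x = 0: B_x + 10 = 0 → B_x = -10.00 kN.
ΣF_y = 0: B_y − ½·10.93·6 − 60 = 0 → B_y = 92.79 kN.
ΣM about B: M_B − (½·10.93·6)·3.5 − 60·8.6 − 293 = 0 → M_B = 923.8 kN·m.

B_x = -10.00 kN, B_y = 92.79 kN, M_B = 923.8 kN·m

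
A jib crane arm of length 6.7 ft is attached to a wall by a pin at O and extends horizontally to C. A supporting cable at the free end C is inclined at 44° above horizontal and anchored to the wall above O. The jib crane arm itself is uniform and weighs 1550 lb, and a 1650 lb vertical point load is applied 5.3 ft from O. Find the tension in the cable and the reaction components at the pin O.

ΣM about O: T·sin44°·6.7 − 1550·3.35 − 1650·5.3 = 0 → T = 13937.5/(6.7·0.694658) = 2994.6 ≈ 2995 lb.
ΣF_x = 0: O_x − T·cos44° = 0 → O_x = 2994.6 × 0.71934 = 2154 lb.
ΣF_y = 0: O_y + T·sin44° − 1550 − 1650 = 0 → O_y = 3200 − 2994.6 × 0.694658 = 1120 lb.

T = 2995 lb, O_x = 2154 lb, O_y = 1120 lb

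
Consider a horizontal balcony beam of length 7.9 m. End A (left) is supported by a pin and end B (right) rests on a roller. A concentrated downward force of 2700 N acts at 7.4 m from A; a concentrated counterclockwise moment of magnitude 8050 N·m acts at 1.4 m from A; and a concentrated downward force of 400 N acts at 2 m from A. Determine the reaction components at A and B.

Moments about A: B_y·7.9 − 2700·7.4 + 8050 − 400·2 = 0 → B_y = 12730/7.9 = 1611.39 ≈ 1611 N.
ΣF_y = 0: A_y + 1611.39 − 2700 − 400 = 0 → A_y = 1489 N.
ΣF_x = 0: no horizontal applied forces, so A_x = 0.

A_x = 0, A_y = 1489 N, B_y = 1611 N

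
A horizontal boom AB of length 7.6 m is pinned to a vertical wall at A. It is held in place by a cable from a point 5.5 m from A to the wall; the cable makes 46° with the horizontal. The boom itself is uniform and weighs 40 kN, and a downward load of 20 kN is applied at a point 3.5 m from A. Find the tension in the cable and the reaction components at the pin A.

ΣM about A: T·sin46°·5.5 − 40·3.8 − 20·3.5 = 0 → T = 222/(5.5·0.71934) = 56.112 ≈ 56.11 kN.
ΣF_x = 0: A_x − T·cos46° = 0 → A_x = 56.112 × 0.694658 = 38.98 kN.
ΣF_y = 0: A_y + T·sin46° − 40 − 20 = 0 → A_y = 60 − 56.112 × 0.71934 = 19.64 kN.

T = 56.11 kN, A_x = 38.98 kN, A_y = 19.64 kN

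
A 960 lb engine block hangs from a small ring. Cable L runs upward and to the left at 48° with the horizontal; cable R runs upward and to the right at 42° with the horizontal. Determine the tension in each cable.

T_L = 713.4 lb, T_R = 642.4 lb

ΣF_x = 0: −T_L·cos48° + T_R·cos42° = 0 → T_R = 0.900404·T_L.
ΣF_y = 0: T_L·sin48° + T_R·sin42° = 960.
Substitute: T_L·(0.743145 + 0.900404·0.669131) = 960 → T_L = 713.419 ≈ 713.4 lb.
Then T_R = 0.900404 × 713.419 = 642.4 lb.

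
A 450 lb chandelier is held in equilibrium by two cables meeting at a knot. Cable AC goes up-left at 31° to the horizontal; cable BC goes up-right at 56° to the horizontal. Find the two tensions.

T_AC = 252.0 lb, T_BC = 386.3 lb

ΣF_x = 0: −T_AC·cos31° + T_BC·cos56° = 0 → T_BC = 1.53287·T_AC.
ΣF_y = 0: T_AC·sin31° + T_BC·sin56° = 450.
Substitute: T_AC·(0.515038 + 1.53287·0.829038) = 450 → T_AC = 251.981 ≈ 252.0 lb.
Then T_BC = 1.53287 × 251.981 = 386.3 lb.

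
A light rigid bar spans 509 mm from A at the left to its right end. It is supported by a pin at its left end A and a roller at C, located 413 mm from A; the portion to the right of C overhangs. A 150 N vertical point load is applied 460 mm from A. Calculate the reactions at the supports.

A_x = 0, A_y = -17.07 N, C_y = 167.1 N

ΣM about A: C_y·413 − 150·460 = 0 → C_y = 69000/413 = 167.07 ≈ 167.1 N.
ΣF_y = 0: A_y + 167.07 − 150 = 0 → A_y = -17.07 N.
ΣF_x = 0: no horizontal applied forces, so A_x = 0.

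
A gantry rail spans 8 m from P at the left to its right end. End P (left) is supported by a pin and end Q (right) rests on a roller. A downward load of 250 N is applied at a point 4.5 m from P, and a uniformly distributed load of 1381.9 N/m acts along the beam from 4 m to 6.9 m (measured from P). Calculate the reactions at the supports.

Resultant of the distributed load: 1381.9 × 2.9 = 4007.51 N at 5.45 m from P.
Moments about P: Q_y·8 − 250·4.5 − (1381.9·2.9)·5.45 = 0 → Q_y = 22965.9295/8 = 2870.74 ≈ 2871 N.
ΣF_y = 0: P_y + 2870.74 − 250 − 1381.9·2.9 = 0 → P_y = 1387 N.
ΣF_x = 0: no horizontal applied forces, so P_x = 0.

P_x = 0, P_y = 1387 N, Q_y = 2871 N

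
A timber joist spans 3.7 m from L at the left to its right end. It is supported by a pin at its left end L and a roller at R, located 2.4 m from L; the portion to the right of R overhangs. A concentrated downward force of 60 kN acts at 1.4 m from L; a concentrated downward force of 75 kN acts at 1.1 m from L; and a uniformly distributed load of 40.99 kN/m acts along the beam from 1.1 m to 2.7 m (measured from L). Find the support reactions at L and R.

L_x = 0, L_y = 79.29 kN, R_y = 121.3 kN

Resultant of the distributed load: 40.99 × 1.6 = 65.584 kN at 1.9 m from L.
Taking moments about L: R_y·2.4 − 60·1.4 − 75·1.1 − (40.99·1.6)·1.9 = 0 → R_y = 291.1096/2.4 = 121.296 ≈ 121.3 kN.
ΣF_y = 0: L_y + 121.296 − 60 − 75 − 40.99·1.6 = 0 → L_y = 79.29 kN.
ΣF_x = 0: no horizontal applied forces, so L_x = 0.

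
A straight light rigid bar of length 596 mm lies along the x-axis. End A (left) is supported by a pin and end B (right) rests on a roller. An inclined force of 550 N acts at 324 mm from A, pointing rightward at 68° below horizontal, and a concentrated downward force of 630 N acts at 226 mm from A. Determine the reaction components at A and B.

A_x = -206.0 N, A_y = 623.8 N, B_y = 516.1 N

ΣM about A: B_y·596 − 550·sin68°·324 − 630·226 = 0 → B_y = 307604/596 = 516.114 ≈ 516.1 N.
ΣF_y = 0: A_y + 516.114 − 550·sin68° − 630 = 0 → A_y = 623.8 N.
ΣF_x = 0: A_x + 550·cos68° = 0 → A_x = -206.0 N.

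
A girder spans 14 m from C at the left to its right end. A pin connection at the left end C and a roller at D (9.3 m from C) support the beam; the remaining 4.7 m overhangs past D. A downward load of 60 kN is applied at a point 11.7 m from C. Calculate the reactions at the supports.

Moments about C: D_y·9.3 − 60·11.7 = 0 → D_y = 702/9.3 = 75.4839 ≈ 75.48 kN.
ΣF_y = 0: C_y + 75.4839 − 60 = 0 → C_y = -15.48 kN.
ΣF_x = 0: no horizontal applied forces, so C_x = 0.

C_x = 0, C_y = -15.48 kN, D_y = 75.48 kN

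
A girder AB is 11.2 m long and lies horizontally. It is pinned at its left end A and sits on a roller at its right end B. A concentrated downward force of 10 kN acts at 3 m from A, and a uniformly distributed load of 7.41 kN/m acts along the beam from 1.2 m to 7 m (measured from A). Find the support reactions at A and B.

Resultant of the distributed load: 7.41 × 5.8 = 42.978 kN at 4.1 m from A.
Moments about A: B_y·11.2 − 10·3 − (7.41·5.8)·4.1 = 0 → B_y = 206.2098/11.2 = 18.4116 ≈ 18.41 kN.
ΣF_y = 0: A_y + 18.4116 − 10 − 7.41·5.8 = 0 → A_y = 34.57 kN.
ΣF_x = 0: no horizontal applied forces, so A_x = 0.

A_x = 0, A_y = 34.57 kN, B_y = 18.41 kN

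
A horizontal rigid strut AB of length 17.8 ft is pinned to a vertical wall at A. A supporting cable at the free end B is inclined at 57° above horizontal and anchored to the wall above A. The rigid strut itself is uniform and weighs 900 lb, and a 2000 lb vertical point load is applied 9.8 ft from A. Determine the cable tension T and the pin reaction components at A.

T = 1850 lb, A_x = 1007 lb, A_y = 1349 lb

ΣM about A: T·sin57°·17.8 − 900·8.9 − 2000·9.8 = 0 → T = 27610/(17.8·0.838671) = 1849.5 ≈ 1850 lb.
ΣF_x = 0: A_x − T·cos57° = 0 → A_x = 1849.5 × 0.544639 = 1007 lb.
ΣF_y = 0: A_y + T·sin57° − 900 − 2000 = 0 → A_y = 2900 − 1849.5 × 0.838671 = 1349 lb.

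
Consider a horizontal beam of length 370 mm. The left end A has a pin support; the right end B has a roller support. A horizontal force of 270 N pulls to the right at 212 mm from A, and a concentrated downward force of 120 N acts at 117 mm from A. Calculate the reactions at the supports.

A_x = -270.0 N, A_y = 82.05 N, B_y = 37.95 N

ΣM about A: B_y·370 − 120·117 = 0 → B_y = 14040/370 = 37.9459 ≈ 37.95 N.
ΣF_y = 0: A_y + 37.9459 − 120 = 0 → A_y = 82.05 N.
ΣF_x = 0: A_x + 270 = 0 → A_x = -270.0 N.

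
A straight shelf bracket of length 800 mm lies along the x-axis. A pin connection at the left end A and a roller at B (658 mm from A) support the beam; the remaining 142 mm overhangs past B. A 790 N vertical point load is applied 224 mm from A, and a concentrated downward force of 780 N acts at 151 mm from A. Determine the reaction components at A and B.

ΣM about A: B_y·658 − 790·224 − 780·151 = 0 → B_y = 294740/658 = 447.933 ≈ 447.9 N.
ΣF_y = 0: A_y + 447.933 − 790 − 780 = 0 → A_y = 1122 N.
ΣF_x = 0: no horizontal applied forces, so A_x = 0.

A_x = 0, A_y = 1122 N, B_y = 447.9 N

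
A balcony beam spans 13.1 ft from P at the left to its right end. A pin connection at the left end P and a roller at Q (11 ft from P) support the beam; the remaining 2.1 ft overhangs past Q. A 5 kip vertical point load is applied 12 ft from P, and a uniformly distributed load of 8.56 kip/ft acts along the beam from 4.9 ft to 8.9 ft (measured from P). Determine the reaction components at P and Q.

Resultant of the distributed load: 8.56 × 4 = 34.24 kip at 6.9 ft from P.
ΣM about P: Q_y·11 − 5·12 − (8.56·4)·6.9 = 0 → Q_y = 296.256/11 = 26.9324 ≈ 26.93 kip.
ΣF_y = 0: P_y + 26.9324 − 5 − 8.56·4 = 0 → P_y = 12.31 kip.
ΣF_x = 0: no horizontal applied forces, so P_x = 0.

P_x = 0, P_y = 12.31 kip, Q_y = 26.93 kip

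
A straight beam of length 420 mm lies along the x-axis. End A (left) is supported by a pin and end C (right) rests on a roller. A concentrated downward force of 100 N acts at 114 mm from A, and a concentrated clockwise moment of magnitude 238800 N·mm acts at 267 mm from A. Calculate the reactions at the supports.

Taking moments about A: C_y·420 − 100·114 − 238800 = 0 → C_y = 250200/420 = 595.714 ≈ 595.7 N.
ΣF_y = 0: A_y + 595.714 − 100 = 0 → A_y = -495.7 N.
ΣF_x = 0: no horizontal applied forces, so A_x = 0.

A_x = 0, A_y = -495.7 N, C_y = 595.7 N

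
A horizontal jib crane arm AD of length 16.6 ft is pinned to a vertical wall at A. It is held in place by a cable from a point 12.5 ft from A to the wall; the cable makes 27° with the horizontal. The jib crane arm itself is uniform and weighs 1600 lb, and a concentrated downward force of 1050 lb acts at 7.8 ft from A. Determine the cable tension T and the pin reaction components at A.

ΣM about A: T·sin27°·12.5 − 1600·8.3 − 1050·7.8 = 0 → T = 21470/(12.5·0.45399) = 3783.34 ≈ 3783 lb.
ΣF_x = 0: A_x − T·cos27° = 0 → A_x = 3783.34 × 0.891007 = 3371 lb.
ΣF_y = 0: A_y + T·sin27° − 1600 − 1050 = 0 → A_y = 2650 − 3783.34 × 0.45399 = 932.4 lb.

T = 3783 lb, A_x = 3371 lb, A_y = 932.4 lb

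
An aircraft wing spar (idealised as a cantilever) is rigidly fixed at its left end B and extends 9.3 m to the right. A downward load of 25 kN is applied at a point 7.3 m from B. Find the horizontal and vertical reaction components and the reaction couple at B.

B_x = 0, B_y = 25.00 kN, M_B = 182.5 kN·m

ΣF_x = 0: B_x = 0.
ΣF_y = 0: B_y − 25 = 0 → B_y = 25.00 kN.
ΣM about B: M_B − 25·7.3 = 0 → M_B = 182.5 kN·m.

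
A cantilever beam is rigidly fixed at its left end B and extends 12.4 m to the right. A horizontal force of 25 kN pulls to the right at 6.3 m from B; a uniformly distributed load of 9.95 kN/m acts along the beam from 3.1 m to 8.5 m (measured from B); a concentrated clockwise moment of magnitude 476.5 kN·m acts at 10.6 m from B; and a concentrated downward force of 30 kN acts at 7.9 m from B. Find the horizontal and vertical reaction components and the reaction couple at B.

Resultant of the distributed load: 9.95 × 5.4 = 53.73 kN at 5.8 m from B.
ΣF_x = 0: B_x + 25 = 0 → B_x = -25.00 kN.
ΣF_y = 0: B_y − 9.95·5.4 − 30 = 0 → B_y = 83.73 kN.
ΣM about B: M_B − (9.95·5.4)·5.8 − 476.5 − 30·7.9 = 0 → M_B = 1025 kN·m.

B_x = -25.00 kN, B_y = 83.73 kN, M_B = 1025 kN·m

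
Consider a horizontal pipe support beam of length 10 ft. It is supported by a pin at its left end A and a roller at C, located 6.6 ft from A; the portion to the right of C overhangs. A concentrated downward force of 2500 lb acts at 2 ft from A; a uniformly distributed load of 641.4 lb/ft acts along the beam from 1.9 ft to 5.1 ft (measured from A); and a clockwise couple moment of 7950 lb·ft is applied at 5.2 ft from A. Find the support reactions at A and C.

A_x = 0, A_y = 1502 lb, C_y = 3051 lb

Resultant of the distributed load: 641.4 × 3.2 = 2052.48 lb at 3.5 ft from A.
Taking moments about A: C_y·6.6 − 2500·2 − (641.4·3.2)·3.5 − 7950 = 0 → C_y = 20133.68/6.6 = 3050.56 ≈ 3051 lb.
ΣF_y = 0: A_y + 3050.56 − 2500 − 641.4·3.2 = 0 → A_y = 1502 lb.
ΣF_x = 0: no horizontal applied forces, so A_x = 0.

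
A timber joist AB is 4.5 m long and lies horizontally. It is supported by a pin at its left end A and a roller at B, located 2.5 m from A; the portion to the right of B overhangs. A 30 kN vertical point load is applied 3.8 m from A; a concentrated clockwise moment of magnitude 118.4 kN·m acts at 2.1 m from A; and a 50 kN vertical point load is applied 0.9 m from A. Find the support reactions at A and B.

Taking moments about A: B_y·2.5 − 30·3.8 − 118.4 − 50·0.9 = 0 → B_y = 277.4/2.5 = 110.96 ≈ 111.0 kN.
ΣF_y = 0: A_y + 110.96 − 30 − 50 = 0 → A_y = -30.96 kN.
ΣF_x = 0: no horizontal applied forces, so A_x = 0.

A_x = 0, A_y = -30.96 kN, B_y = 111.0 kN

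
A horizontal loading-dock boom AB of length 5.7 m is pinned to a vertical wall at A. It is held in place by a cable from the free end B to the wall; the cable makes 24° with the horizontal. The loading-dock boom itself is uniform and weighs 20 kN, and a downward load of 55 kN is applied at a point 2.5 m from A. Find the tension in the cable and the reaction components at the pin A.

T = 83.89 kN, A_x = 76.64 kN, A_y = 40.88 kN

ΣM about A: T·sin24°·5.7 − 20·2.85 − 55·2.5 = 0 → T = 194.5/(5.7·0.406737) = 83.894 ≈ 83.89 kN.
ΣF_x = 0: A_x − T·cos24° = 0 → A_x = 83.894 × 0.913545 = 76.64 kN.
ΣF_y = 0: A_y + T·sin24° − 20 − 55 = 0 → A_y = 75 − 83.894 × 0.406737 = 40.88 kN.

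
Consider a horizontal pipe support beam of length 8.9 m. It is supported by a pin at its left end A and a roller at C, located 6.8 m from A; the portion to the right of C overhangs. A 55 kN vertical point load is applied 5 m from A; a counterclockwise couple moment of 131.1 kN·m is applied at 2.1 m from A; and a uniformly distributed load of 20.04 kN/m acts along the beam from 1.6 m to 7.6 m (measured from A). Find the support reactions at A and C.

A_x = 0, A_y = 72.74 kN, C_y = 102.5 kN

Resultant of the distributed load: 20.04 × 6 = 120.24 kN at 4.6 m from A.
Taking moments about A: C_y·6.8 − 55·5 + 131.1 − (20.04·6)·4.6 = 0 → C_y = 697.004/6.8 = 102.501 ≈ 102.5 kN.
ΣF_y = 0: A_y + 102.501 − 55 − 20.04·6 = 0 → A_y = 72.74 kN.
ΣF_x = 0: no horizontal applied forces, so A_x = 0.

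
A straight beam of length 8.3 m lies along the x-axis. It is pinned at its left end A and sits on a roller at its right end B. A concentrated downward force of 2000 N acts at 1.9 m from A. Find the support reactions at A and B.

Moments about A: B_y·8.3 − 2000·1.9 = 0 → B_y = 3800/8.3 = 457.831 ≈ 457.8 N.
ΣF_y = 0: A_y + 457.831 − 2000 = 0 → A_y = 1542 N.
ΣF_x = 0: no horizontal applied forces, so A_x = 0.

A_x = 0, A_y = 1542 N, B_y = 457.8 N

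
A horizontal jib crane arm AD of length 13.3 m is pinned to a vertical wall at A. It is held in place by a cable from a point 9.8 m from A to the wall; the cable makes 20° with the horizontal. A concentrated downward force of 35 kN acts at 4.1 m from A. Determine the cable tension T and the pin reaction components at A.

T = 42.81 kN, A_x = 40.23 kN, A_y = 20.36 kN

ΣM about A: T·sin20°·9.8 − 35·4.1 = 0 → T = 143.5/(9.8·0.34202) = 42.8129 ≈ 42.81 kN.
ΣF_x = 0: A_x − T·cos20° = 0 → A_x = 42.8129 × 0.939693 = 40.23 kN.
ΣF_y = 0: A_y + T·sin20° − 35 = 0 → A_y = 35 − 42.8129 × 0.34202 = 20.36 kN.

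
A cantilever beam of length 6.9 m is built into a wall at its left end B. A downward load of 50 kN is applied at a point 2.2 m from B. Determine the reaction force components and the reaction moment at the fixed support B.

B_x = 0, B_y = 50.00 kN, M_B = 110.0 kN·m

ΣF_x = 0: B_x = 0.
ΣF_y = 0: B_y − 50 = 0 → B_y = 50.00 kN.
ΣM about B: M_B − 50·2.2 = 0 → M_B = 110.0 kN·m.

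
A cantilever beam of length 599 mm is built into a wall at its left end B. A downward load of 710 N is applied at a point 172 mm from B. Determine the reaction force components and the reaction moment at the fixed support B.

ΣF_x = 0: B_x = 0.
ΣF_y = 0: B_y − 710 = 0 → B_y = 710.0 N.
ΣM about B: M_B − 710·172 = 0 → M_B = 122100 N·mm.

B_x = 0, B_y = 710.0 N, M_B = 122100 N·mm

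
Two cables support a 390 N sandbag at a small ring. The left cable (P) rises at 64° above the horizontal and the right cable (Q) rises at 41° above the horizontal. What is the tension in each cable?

ΣF_x = 0: −T_P·cos64° + T_Q·cos41° = 0 → T_Q = 0.580847·T_P.
ΣF_y = 0: T_P·sin64° + T_Q·sin41° = 390.
Substitute: T_P·(0.898794 + 0.580847·0.656059) = 390 → T_P = 304.72 ≈ 304.7 N.
Then T_Q = 0.580847 × 304.72 = 177.0 N.

T_P = 304.7 N, T_Q = 177.0 N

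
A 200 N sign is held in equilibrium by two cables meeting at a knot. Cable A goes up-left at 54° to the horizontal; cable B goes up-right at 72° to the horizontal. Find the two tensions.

ΣF_x = 0: −T_A·cos54° + T_B·cos72° = 0 → T_B = 1.90211·T_A.
ΣF_y = 0: T_A·sin54° + T_B·sin72° = 200.
Substitute: T_A·(0.809017 + 1.90211·0.951057) = 200 → T_A = 76.3933 ≈ 76.39 N.
Then T_B = 1.90211 × 76.3933 = 145.3 N.

T_A = 76.39 N, T_B = 145.3 N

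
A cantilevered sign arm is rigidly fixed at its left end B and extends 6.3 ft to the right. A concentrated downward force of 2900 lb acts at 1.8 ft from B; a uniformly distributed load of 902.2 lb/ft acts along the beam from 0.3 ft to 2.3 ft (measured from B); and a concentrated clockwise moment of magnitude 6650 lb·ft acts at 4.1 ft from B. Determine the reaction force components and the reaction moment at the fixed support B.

Resultant of the distributed load: 902.2 × 2 = 1804.4 lb at 1.3 ft from B.
ΣF_x = 0: B_x = 0.
ΣF_y = 0: B_y − 2900 − 902.2·2 = 0 → B_y = 4704 lb.
ΣM about B: M_B − 2900·1.8 − (902.2·2)·1.3 − 6650 = 0 → M_B = 14220 lb·ft.

B_x = 0, B_y = 4704 lb, M_B = 14220 lb·ft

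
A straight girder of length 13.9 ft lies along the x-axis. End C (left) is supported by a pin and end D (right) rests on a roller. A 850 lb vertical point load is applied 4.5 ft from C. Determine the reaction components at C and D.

C_x = 0, C_y = 574.8 lb, D_y = 275.2 lb

Moments about C: D_y·13.9 − 850·4.5 = 0 → D_y = 3825/13.9 = 275.18 ≈ 275.2 lb.
ΣF_y = 0: C_y + 275.18 − 850 = 0 → C_y = 574.8 lb.
ΣF_x = 0: no horizontal applied forces, so C_x = 0.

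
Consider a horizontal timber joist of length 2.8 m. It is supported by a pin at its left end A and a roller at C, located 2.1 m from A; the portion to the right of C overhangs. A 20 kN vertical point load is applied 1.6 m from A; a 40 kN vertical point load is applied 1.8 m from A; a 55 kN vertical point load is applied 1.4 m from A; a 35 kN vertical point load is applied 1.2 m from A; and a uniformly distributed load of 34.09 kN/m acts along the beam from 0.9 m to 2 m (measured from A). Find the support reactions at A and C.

Resultant of the distributed load: 34.09 × 1.1 = 37.499 kN at 1.45 m from A.
ΣM about A: C_y·2.1 − 20·1.6 − 40·1.8 − 55·1.4 − 35·1.2 − (34.09·1.1)·1.45 = 0 → C_y = 277.37355/2.1 = 132.083 ≈ 132.1 kN.
ΣF_y = 0: A_y + 132.083 − 20 − 40 − 55 − 35 − 34.09·1.1 = 0 → A_y = 55.42 kN.
ΣF_x = 0: no horizontal applied forces, so A_x = 0.

A_x = 0, A_y = 55.42 kN, C_y = 132.1 kN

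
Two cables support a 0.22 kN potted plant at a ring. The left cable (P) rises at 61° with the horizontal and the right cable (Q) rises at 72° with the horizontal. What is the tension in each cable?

ΣF_x = 0: −T_P·cos61° + T_Q·cos72° = 0 → T_Q = 1.56888·T_P.
ΣF_y = 0: T_P·sin61° + T_Q·sin72° = 0.22.
Substitute: T_P·(0.87462 + 1.56888·0.951057) = 0.22 → T_P = 0.0929559 ≈ 0.09296 kN.
Then T_Q = 1.56888 × 0.0929559 = 0.1458 kN.

T_P = 0.09296 kN, T_Q = 0.1458 kN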